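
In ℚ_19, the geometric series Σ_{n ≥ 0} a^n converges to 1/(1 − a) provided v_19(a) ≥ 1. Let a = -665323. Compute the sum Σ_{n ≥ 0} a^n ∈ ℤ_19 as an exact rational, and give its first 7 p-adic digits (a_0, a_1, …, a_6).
Σ a^n = 1/(1 − a) = 1/665324;  first 7 digits = (1, 0, 0, 17, 13, 18, 3)

v_19(a) = 3 ≥ 1, so the series converges in ℤ_19 to 1/(1 − a) = 1/(1 − (-665323)) = 1/665324. Expand this rational in ℤ_19: compute digits iteratively via d_i = x_i mod 19, x_{i+1} = (x_i − d_i)/19. The first 7 digits are (1, 0, 0, 17, 13, 18, 3).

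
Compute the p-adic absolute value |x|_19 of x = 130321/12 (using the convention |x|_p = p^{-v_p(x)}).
|130321/12|_19 = 1/130321

Step 1 — compute v_19(x) by factoring powers of 19 out of the numerator and denominator: v_19(130321/12) = 4. Step 2 — apply |x|_p = p^{-v_p(x)} = 19^{-4} = 1/130321.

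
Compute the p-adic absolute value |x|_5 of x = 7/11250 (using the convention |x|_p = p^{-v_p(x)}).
|7/11250|_5 = 625

Step 1 — compute v_5(x) by factoring powers of 5 out of the numerator and denominator: v_5(7/11250) = -4. Step 2 — apply |x|_p = p^{-v_p(x)} = 5^{4} = 625.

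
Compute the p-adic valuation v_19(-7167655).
v_19(-7167655) = 4

v_19(n) is the largest exponent k such that 19^k divides n. Factor out: -7167655 = -19^4 · 55. (Sign doesn't affect v_p.) So v_19(-7167655) = 4.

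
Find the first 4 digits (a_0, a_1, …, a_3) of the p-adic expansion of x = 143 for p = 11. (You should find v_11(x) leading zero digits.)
(a_0, …, a_3) = (0, 2, 1, 0)

v_11(143) = 1, so a_0 = ... = a_0 = 0. Factor out: x = 11^1 · u with u = 13 a unit in ℤ_11. Expand u iteratively via a_{v+i} = u_i mod 11, u_{i+1} = (u_i − a_{v+i})/11:
  u_0 = 13;  a_1 = 2;  u_1 = (u_0 − 2)/11 = 1
  u_1 = 1;  a_2 = 1;  u_2 = (u_1 − 1)/11 = 0
  u_2 = 0;  a_3 = 0;  u_3 = (u_2 − 0)/11 = 0
Digits: (0, 2, 1, 0).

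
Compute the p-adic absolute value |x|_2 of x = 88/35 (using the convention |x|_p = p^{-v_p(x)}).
|88/35|_2 = 1/8

Step 1 — compute v_2(x) by factoring powers of 2 out of the numerator and denominator: v_2(88/35) = 3. Step 2 — apply |x|_p = p^{-v_p(x)} = 2^{-3} = 1/8.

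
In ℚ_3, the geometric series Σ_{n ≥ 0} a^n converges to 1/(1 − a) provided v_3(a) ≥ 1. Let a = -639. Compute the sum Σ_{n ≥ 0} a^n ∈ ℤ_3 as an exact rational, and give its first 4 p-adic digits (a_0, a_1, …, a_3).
Σ a^n = 1/(1 − a) = 1/640;  first 4 digits = (1, 0, 1, 0)

v_3(a) = 2 ≥ 1, so the series converges in ℤ_3 to 1/(1 − a) = 1/(1 − (-639)) = 1/640. Expand this rational in ℤ_3: compute digits iteratively via d_i = x_i mod 3, x_{i+1} = (x_i − d_i)/3. The first 4 digits are (1, 0, 1, 0).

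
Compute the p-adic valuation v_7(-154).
v_7(-154) = 1

v_7(n) is the largest exponent k such that 7^k divides n. Factor out: -154 = -7^1 · 22. (Sign doesn't affect v_p.) So v_7(-154) = 1.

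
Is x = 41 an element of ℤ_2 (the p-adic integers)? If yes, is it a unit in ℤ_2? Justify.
x ∈ ℤ_2^× (unit); v_2(x) = 0

ℤ_2 = {x ∈ ℚ_2 : v_2(x) ≥ 0} and ℤ_2^× = {x ∈ ℤ_2 : v_2(x) = 0}. Here v_2(41) = v_2(num) − v_2(den) = 0; compare against these criteria.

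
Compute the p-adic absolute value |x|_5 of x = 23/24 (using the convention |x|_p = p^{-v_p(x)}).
|23/24|_5 = 1

Step 1 — compute v_5(x) by factoring powers of 5 out of the numerator and denominator: v_5(23/24) = 0. Step 2 — apply |x|_p = p^{-v_p(x)} = 5^{0} = 1.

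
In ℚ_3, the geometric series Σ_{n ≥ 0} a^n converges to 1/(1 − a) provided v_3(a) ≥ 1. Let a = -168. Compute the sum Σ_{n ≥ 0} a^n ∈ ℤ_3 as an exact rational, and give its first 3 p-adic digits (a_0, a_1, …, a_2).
Σ a^n = 1/(1 − a) = 1/169;  first 3 digits = (1, 1, 0)

v_3(a) = 1 ≥ 1, so the series converges in ℤ_3 to 1/(1 − a) = 1/(1 − (-168)) = 1/169. Expand this rational in ℤ_3: compute digits iteratively via d_i = x_i mod 3, x_{i+1} = (x_i − d_i)/3. The first 3 digits are (1, 1, 0).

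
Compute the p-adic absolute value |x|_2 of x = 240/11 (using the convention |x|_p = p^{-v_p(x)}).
|240/11|_2 = 1/16

Step 1 — compute v_2(x) by factoring powers of 2 out of the numerator and denominator: v_2(240/11) = 4. Step 2 — apply |x|_p = p^{-v_p(x)} = 2^{-4} = 1/16.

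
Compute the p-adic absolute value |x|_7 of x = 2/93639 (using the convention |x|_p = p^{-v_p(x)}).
|2/93639|_7 = 2401

Step 1 — compute v_7(x) by factoring powers of 7 out of the numerator and denominator: v_7(2/93639) = -4. Step 2 — apply |x|_p = p^{-v_p(x)} = 7^{4} = 2401.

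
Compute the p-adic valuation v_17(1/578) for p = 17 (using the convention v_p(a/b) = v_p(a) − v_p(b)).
v_17(1/578) = -2

Factor powers of 17 from the numerator and denominator of the reduced fraction: 1 = 17^0 · 1 and 578 = 17^2 · 2. Apply v_p(a/b) = v_p(a) − v_p(b): v_17(1/578) = 0 − 2 = -2.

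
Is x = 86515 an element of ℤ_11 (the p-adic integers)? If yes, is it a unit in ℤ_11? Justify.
x ∈ ℤ_11 but not a unit; v_11(x) = 3 > 0

ℤ_11 = {x ∈ ℚ_11 : v_11(x) ≥ 0} and ℤ_11^× = {x ∈ ℤ_11 : v_11(x) = 0}. Here v_11(86515) = v_11(num) − v_11(den) = 3; compare against these criteria.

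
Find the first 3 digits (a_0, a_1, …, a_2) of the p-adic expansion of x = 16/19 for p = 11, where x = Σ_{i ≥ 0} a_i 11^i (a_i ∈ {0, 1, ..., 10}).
(a_0, …, a_2) = (2, 8, 1)

v_11(16/19) = 0 (numerator and denominator both coprime to 11), so x ∈ ℤ_11^×. Compute digits iteratively via a_i = x_i mod 11, x_{i+1} = (x_i − a_i)/11, with x_0 = x:
  x_0 = 16/19;  a_0 = 2;  x_1 = (x_0 − 2)/11 = -2/19
  x_1 = -2/19;  a_1 = 8;  x_2 = (x_1 − 8)/11 = -14/19
  x_2 = -14/19;  a_2 = 1;  x_3 = (x_2 − 1)/11 = -3/19
Digits: (2, 8, 1).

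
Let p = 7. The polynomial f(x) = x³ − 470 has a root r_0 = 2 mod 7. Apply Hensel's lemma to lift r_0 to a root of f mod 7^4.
r_3 = 1143 (mod 2401)

Hensel: r_{i+1} = r_i − f(r_i)/f′(r_i) mod 7^{i+2}, where f′(x) = 3x². Iterate:
  r_0 = 2 (mod 7)
  r_1 = 16 (mod 49)
  r_2 = 114 (mod 343)
  r_3 = 1143 (mod 2401)
Final: r = 1143 with f(r) ≡ 0 mod 7^4.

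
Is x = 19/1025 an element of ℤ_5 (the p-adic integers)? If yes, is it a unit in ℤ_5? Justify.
x ∉ ℤ_5 (v_5(x) = -2 < 0)

ℤ_5 = {x ∈ ℚ_5 : v_5(x) ≥ 0} and ℤ_5^× = {x ∈ ℤ_5 : v_5(x) = 0}. Here v_5(19/1025) = v_5(num) − v_5(den) = -2; compare against these criteria.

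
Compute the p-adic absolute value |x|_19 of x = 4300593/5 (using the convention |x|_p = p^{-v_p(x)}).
|4300593/5|_19 = 1/130321

Step 1 — compute v_19(x) by factoring powers of 19 out of the numerator and denominator: v_19(4300593/5) = 4. Step 2 — apply |x|_p = p^{-v_p(x)} = 19^{-4} = 1/130321.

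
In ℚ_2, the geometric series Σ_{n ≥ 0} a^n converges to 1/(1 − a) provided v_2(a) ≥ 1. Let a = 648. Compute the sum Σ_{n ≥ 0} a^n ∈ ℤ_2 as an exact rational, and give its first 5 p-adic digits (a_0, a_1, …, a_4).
Σ a^n = 1/(1 − a) = -1/647;  first 5 digits = (1, 0, 0, 1, 0)

v_2(a) = 3 ≥ 1, so the series converges in ℤ_2 to 1/(1 − a) = 1/(1 − 648) = -1/647. Expand this rational in ℤ_2: compute digits iteratively via d_i = x_i mod 2, x_{i+1} = (x_i − d_i)/2. The first 5 digits are (1, 0, 0, 1, 0).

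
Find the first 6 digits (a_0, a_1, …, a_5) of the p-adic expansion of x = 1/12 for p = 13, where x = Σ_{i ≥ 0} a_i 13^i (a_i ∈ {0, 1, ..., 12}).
(a_0, …, a_5) = (12, 11, 11, 11, 11, 11)

v_13(1/12) = 0 (numerator and denominator both coprime to 13), so x ∈ ℤ_13^×. Compute digits iteratively via a_i = x_i mod 13, x_{i+1} = (x_i − a_i)/13, with x_0 = x:
  x_0 = 1/12;  a_0 = 12;  x_1 = (x_0 − 12)/13 = -11/12
  x_1 = -11/12;  a_1 = 11;  x_2 = (x_1 − 11)/13 = -11/12
  x_2 = -11/12;  a_2 = 11;  x_3 = (x_2 − 11)/13 = -11/12
  x_3 = -11/12;  a_3 = 11;  x_4 = (x_3 − 11)/13 = -11/12
  x_4 = -11/12;  a_4 = 11;  x_5 = (x_4 − 11)/13 = -11/12
  x_5 = -11/12;  a_5 = 11;  x_6 = (x_5 − 11)/13 = -11/12
Digits: (12, 11, 11, 11, 11, 11).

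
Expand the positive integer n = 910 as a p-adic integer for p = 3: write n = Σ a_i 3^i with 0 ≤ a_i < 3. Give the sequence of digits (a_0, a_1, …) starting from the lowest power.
(a_0, a_1, …) = (1, 0, 2, 0, 2, 0, 1)

Repeated division by 3 gives the digits low-to-high: 910 = 1 + 2·3^2 + 2·3^4 + 1·3^6. Digit sequence: (1, 0, 2, 0, 2, 0, 1).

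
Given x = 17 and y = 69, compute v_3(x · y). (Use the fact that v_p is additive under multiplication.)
v_3(1173) = 1

v_p(x) = 0 (factor: 17 = 3^0 · 17); v_p(y) = 1 (factor: 69 = 3^1 · 23). Additivity: v_p(xy) = v_p(x) + v_p(y) = 0 + 1 = 1. (Direct check: xy = 1173 = 3^1 · (391).)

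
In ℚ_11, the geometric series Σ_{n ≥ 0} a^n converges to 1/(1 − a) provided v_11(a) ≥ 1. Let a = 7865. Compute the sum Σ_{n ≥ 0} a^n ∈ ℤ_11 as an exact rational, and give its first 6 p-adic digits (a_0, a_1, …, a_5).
Σ a^n = 1/(1 − a) = -1/7864;  first 6 digits = (1, 0, 10, 5, 1, 10)

v_11(a) = 2 ≥ 1, so the series converges in ℤ_11 to 1/(1 − a) = 1/(1 − 7865) = -1/7864. Expand this rational in ℤ_11: compute digits iteratively via d_i = x_i mod 11, x_{i+1} = (x_i − d_i)/11. The first 6 digits are (1, 0, 10, 5, 1, 10).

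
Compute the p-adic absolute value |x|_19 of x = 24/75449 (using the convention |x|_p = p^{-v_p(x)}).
|24/75449|_19 = 6859

Step 1 — compute v_19(x) by factoring powers of 19 out of the numerator and denominator: v_19(24/75449) = -3. Step 2 — apply |x|_p = p^{-v_p(x)} = 19^{3} = 6859.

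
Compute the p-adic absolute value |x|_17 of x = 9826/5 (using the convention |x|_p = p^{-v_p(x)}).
|9826/5|_17 = 1/4913

Step 1 — compute v_17(x) by factoring powers of 17 out of the numerator and denominator: v_17(9826/5) = 3. Step 2 — apply |x|_p = p^{-v_p(x)} = 17^{-3} = 1/4913.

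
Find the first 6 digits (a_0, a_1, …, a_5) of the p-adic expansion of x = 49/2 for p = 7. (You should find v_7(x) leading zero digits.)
(a_0, …, a_5) = (0, 0, 4, 3, 3, 3)

v_7(49/2) = 2, so a_0 = ... = a_1 = 0. Factor out: x = 7^2 · u with u = 1/2 a unit in ℤ_7. Expand u iteratively via a_{v+i} = u_i mod 7, u_{i+1} = (u_i − a_{v+i})/7:
  u_0 = 1/2;  a_2 = 4;  u_1 = (u_0 − 4)/7 = -1/2
  u_1 = -1/2;  a_3 = 3;  u_2 = (u_1 − 3)/7 = -1/2
  u_2 = -1/2;  a_4 = 3;  u_3 = (u_2 − 3)/7 = -1/2
  u_3 = -1/2;  a_5 = 3;  u_4 = (u_3 − 3)/7 = -1/2
Digits: (0, 0, 4, 3, 3, 3).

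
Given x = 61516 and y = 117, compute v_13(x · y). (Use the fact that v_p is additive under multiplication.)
v_13(7197372) = 4

v_p(x) = 3 (factor: 61516 = 13^3 · 28); v_p(y) = 1 (factor: 117 = 13^1 · 9). Additivity: v_p(xy) = v_p(x) + v_p(y) = 3 + 1 = 4. (Direct check: xy = 7197372 = 13^4 · (252).)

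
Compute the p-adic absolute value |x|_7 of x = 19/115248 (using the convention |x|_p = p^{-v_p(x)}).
|19/115248|_7 = 2401

Step 1 — compute v_7(x) by factoring powers of 7 out of the numerator and denominator: v_7(19/115248) = -4. Step 2 — apply |x|_p = p^{-v_p(x)} = 7^{4} = 2401.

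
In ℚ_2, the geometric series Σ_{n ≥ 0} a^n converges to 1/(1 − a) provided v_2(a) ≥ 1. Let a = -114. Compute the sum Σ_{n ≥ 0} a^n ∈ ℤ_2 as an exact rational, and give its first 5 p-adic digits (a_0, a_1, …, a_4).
Σ a^n = 1/(1 − a) = 1/115;  first 5 digits = (1, 1, 0, 1, 1)

v_2(a) = 1 ≥ 1, so the series converges in ℤ_2 to 1/(1 − a) = 1/(1 − (-114)) = 1/115. Expand this rational in ℤ_2: compute digits iteratively via d_i = x_i mod 2, x_{i+1} = (x_i − d_i)/2. The first 5 digits are (1, 1, 0, 1, 1).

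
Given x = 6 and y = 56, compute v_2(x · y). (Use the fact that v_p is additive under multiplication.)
v_2(336) = 4

v_p(x) = 1 (factor: 6 = 2^1 · 3); v_p(y) = 3 (factor: 56 = 2^3 · 7). Additivity: v_p(xy) = v_p(x) + v_p(y) = 1 + 3 = 4. (Direct check: xy = 336 = 2^4 · (21).)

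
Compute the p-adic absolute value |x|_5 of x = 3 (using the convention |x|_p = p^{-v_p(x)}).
|3|_5 = 1

Step 1 — compute v_5(x) by factoring powers of 5 out of the numerator and denominator: v_5(3) = 0. Step 2 — apply |x|_p = p^{-v_p(x)} = 5^{0} = 1.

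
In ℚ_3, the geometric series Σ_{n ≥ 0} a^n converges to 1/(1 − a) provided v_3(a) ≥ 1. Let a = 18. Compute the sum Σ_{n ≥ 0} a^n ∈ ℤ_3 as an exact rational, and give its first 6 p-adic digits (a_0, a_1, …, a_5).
Σ a^n = 1/(1 − a) = -1/17;  first 6 digits = (1, 0, 2, 0, 1, 1)

v_3(a) = 2 ≥ 1, so the series converges in ℤ_3 to 1/(1 − a) = 1/(1 − 18) = -1/17. Expand this rational in ℤ_3: compute digits iteratively via d_i = x_i mod 3, x_{i+1} = (x_i − d_i)/3. The first 6 digits are (1, 0, 2, 0, 1, 1).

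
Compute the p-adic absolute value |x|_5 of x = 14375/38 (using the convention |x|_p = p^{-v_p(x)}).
|14375/38|_5 = 1/625

Step 1 — compute v_5(x) by factoring powers of 5 out of the numerator and denominator: v_5(14375/38) = 4. Step 2 — apply |x|_p = p^{-v_p(x)} = 5^{-4} = 1/625.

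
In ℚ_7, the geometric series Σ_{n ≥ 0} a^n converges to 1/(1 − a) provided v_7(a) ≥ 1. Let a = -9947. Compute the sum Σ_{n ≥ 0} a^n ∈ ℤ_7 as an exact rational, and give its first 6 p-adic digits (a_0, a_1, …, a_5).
Σ a^n = 1/(1 − a) = 1/9948;  first 6 digits = (1, 0, 0, 6, 2, 6)

v_7(a) = 3 ≥ 1, so the series converges in ℤ_7 to 1/(1 − a) = 1/(1 − (-9947)) = 1/9948. Expand this rational in ℤ_7: compute digits iteratively via d_i = x_i mod 7, x_{i+1} = (x_i − d_i)/7. The first 6 digits are (1, 0, 0, 6, 2, 6).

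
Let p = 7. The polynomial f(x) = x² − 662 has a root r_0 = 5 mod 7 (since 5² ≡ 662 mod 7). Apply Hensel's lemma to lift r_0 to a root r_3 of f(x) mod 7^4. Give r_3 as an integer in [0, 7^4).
r_3 = 789 (mod 2401)

Hensel's recurrence: r_{i+1} = r_i − f(r_i)·(f′(r_i))^{-1} mod 7^{i+2}, with f′(x) = 2x. Iterate:
  r_0 = 5 (mod 7)
  r_1 = 5 (mod 49)
  r_2 = 103 (mod 343)
  r_3 = 789 (mod 2401)
Final: r_3 = 789, and one checks f(r_3) ≡ 0 mod 7^4.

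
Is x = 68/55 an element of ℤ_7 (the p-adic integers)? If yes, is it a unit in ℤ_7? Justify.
x ∈ ℤ_7^× (unit); v_7(x) = 0

ℤ_7 = {x ∈ ℚ_7 : v_7(x) ≥ 0} and ℤ_7^× = {x ∈ ℤ_7 : v_7(x) = 0}. Here v_7(68/55) = v_7(num) − v_7(den) = 0; compare against these criteria.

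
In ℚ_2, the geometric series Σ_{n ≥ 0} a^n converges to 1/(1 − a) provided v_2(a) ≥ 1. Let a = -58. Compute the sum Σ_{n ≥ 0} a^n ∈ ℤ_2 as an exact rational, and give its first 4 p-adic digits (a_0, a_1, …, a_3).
Σ a^n = 1/(1 − a) = 1/59;  first 4 digits = (1, 1, 0, 0)

v_2(a) = 1 ≥ 1, so the series converges in ℤ_2 to 1/(1 − a) = 1/(1 − (-58)) = 1/59. Expand this rational in ℤ_2: compute digits iteratively via d_i = x_i mod 2, x_{i+1} = (x_i − d_i)/2. The first 4 digits are (1, 1, 0, 0).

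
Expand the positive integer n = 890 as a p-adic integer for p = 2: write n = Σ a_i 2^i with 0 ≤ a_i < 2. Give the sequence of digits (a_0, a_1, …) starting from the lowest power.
(a_0, a_1, …) = (0, 1, 0, 1, 1, 1, 1, 0, 1, 1)

Repeated division by 2 gives the digits low-to-high: 890 = 1·2^1 + 1·2^3 + 1·2^4 + 1·2^5 + 1·2^6 + 1·2^8 + 1·2^9. Digit sequence: (0, 1, 0, 1, 1, 1, 1, 0, 1, 1).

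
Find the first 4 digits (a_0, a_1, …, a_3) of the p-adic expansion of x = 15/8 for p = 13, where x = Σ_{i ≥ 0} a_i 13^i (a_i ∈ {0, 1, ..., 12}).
(a_0, …, a_3) = (10, 1, 8, 1)

v_13(15/8) = 0 (numerator and denominator both coprime to 13), so x ∈ ℤ_13^×. Compute digits iteratively via a_i = x_i mod 13, x_{i+1} = (x_i − a_i)/13, with x_0 = x:
  x_0 = 15/8;  a_0 = 10;  x_1 = (x_0 − 10)/13 = -5/8
  x_1 = -5/8;  a_1 = 1;  x_2 = (x_1 − 1)/13 = -1/8
  x_2 = -1/8;  a_2 = 8;  x_3 = (x_2 − 8)/13 = -5/8
  x_3 = -5/8;  a_3 = 1;  x_4 = (x_3 − 1)/13 = -1/8
Digits: (10, 1, 8, 1).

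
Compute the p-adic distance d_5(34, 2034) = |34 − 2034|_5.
d_5(34, 2034) = 1/125

Step 1 — x − y = 34 − 2034 = -2000. Step 2 — v_5(-2000) = 3 (factor: -2000 = −(5^3 · 16); the sign does not affect v_p). Step 3 — |x − y|_5 = 5^{-3} = 1/125.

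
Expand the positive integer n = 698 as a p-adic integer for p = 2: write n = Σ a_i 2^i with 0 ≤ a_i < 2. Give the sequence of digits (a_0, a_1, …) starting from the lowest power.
(a_0, a_1, …) = (0, 1, 0, 1, 1, 1, 0, 1, 0, 1)

Repeated division by 2 gives the digits low-to-high: 698 = 1·2^1 + 1·2^3 + 1·2^4 + 1·2^5 + 1·2^7 + 1·2^9. Digit sequence: (0, 1, 0, 1, 1, 1, 0, 1, 0, 1).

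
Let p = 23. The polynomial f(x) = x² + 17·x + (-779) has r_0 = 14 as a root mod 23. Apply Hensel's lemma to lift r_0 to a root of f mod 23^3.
r_2 = 5488 (mod 12167)

Hensel: r_{i+1} = r_i − f(r_i)·(f′(r_i))^{-1} mod 23^{i+2}, f′(x) = 2x + 17. Iterate:
  r_0 = 14 (mod 23)
  r_1 = 198 (mod 529)
  r_2 = 5488 (mod 12167)
Final: r = 5488 satisfies f(r) ≡ 0 mod 23^3.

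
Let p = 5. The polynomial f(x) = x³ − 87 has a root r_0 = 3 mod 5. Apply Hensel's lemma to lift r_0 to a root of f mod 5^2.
r_1 = 8 (mod 25)

Hensel: r_{i+1} = r_i − f(r_i)/f′(r_i) mod 5^{i+2}, where f′(x) = 3x². Iterate:
  r_0 = 3 (mod 5)
  r_1 = 8 (mod 25)
Final: r = 8 with f(r) ≡ 0 mod 5^2.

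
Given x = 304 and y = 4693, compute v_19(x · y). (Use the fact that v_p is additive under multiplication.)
v_19(1426672) = 3

v_p(x) = 1 (factor: 304 = 19^1 · 16); v_p(y) = 2 (factor: 4693 = 19^2 · 13). Additivity: v_p(xy) = v_p(x) + v_p(y) = 1 + 2 = 3. (Direct check: xy = 1426672 = 19^3 · (208).)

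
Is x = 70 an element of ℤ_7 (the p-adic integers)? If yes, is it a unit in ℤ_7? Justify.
x ∈ ℤ_7 but not a unit; v_7(x) = 1 > 0

ℤ_7 = {x ∈ ℚ_7 : v_7(x) ≥ 0} and ℤ_7^× = {x ∈ ℤ_7 : v_7(x) = 0}. Here v_7(70) = v_7(num) − v_7(den) = 1; compare against these criteria.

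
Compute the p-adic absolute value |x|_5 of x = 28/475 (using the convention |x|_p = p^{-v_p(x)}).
|28/475|_5 = 25

Step 1 — compute v_5(x) by factoring powers of 5 out of the numerator and denominator: v_5(28/475) = -2. Step 2 — apply |x|_p = p^{-v_p(x)} = 5^{2} = 25.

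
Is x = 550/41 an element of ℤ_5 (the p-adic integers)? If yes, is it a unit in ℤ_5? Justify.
x ∈ ℤ_5 but not a unit; v_5(x) = 2 > 0

ℤ_5 = {x ∈ ℚ_5 : v_5(x) ≥ 0} and ℤ_5^× = {x ∈ ℤ_5 : v_5(x) = 0}. Here v_5(550/41) = v_5(num) − v_5(den) = 2; compare against these criteria.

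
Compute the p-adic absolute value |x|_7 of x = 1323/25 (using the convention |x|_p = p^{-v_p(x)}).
|1323/25|_7 = 1/49

Step 1 — compute v_7(x) by factoring powers of 7 out of the numerator and denominator: v_7(1323/25) = 2. Step 2 — apply |x|_p = p^{-v_p(x)} = 7^{-2} = 1/49.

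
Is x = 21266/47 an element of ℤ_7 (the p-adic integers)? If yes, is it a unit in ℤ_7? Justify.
x ∈ ℤ_7 but not a unit; v_7(x) = 3 > 0

ℤ_7 = {x ∈ ℚ_7 : v_7(x) ≥ 0} and ℤ_7^× = {x ∈ ℤ_7 : v_7(x) = 0}. Here v_7(21266/47) = v_7(num) − v_7(den) = 3; compare against these criteria.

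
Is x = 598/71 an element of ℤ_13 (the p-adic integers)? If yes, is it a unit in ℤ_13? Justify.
x ∈ ℤ_13 but not a unit; v_13(x) = 1 > 0

ℤ_13 = {x ∈ ℚ_13 : v_13(x) ≥ 0} and ℤ_13^× = {x ∈ ℤ_13 : v_13(x) = 0}. Here v_13(598/71) = v_13(num) − v_13(den) = 1; compare against these criteria.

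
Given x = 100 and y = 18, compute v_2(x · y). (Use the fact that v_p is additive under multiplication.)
v_2(1800) = 3

v_p(x) = 2 (factor: 100 = 2^2 · 25); v_p(y) = 1 (factor: 18 = 2^1 · 9). Additivity: v_p(xy) = v_p(x) + v_p(y) = 2 + 1 = 3. (Direct check: xy = 1800 = 2^3 · (225).)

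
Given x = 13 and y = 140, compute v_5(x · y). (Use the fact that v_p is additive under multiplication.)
v_5(1820) = 1

v_p(x) = 0 (factor: 13 = 5^0 · 13); v_p(y) = 1 (factor: 140 = 5^1 · 28). Additivity: v_p(xy) = v_p(x) + v_p(y) = 0 + 1 = 1. (Direct check: xy = 1820 = 5^1 · (364).)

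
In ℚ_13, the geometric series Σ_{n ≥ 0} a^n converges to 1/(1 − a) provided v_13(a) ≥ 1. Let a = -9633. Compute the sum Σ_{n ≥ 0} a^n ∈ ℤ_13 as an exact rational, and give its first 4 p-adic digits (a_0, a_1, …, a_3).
Σ a^n = 1/(1 − a) = 1/9634;  first 4 digits = (1, 0, 8, 8)

v_13(a) = 2 ≥ 1, so the series converges in ℤ_13 to 1/(1 − a) = 1/(1 − (-9633)) = 1/9634. Expand this rational in ℤ_13: compute digits iteratively via d_i = x_i mod 13, x_{i+1} = (x_i − d_i)/13. The first 4 digits are (1, 0, 8, 8).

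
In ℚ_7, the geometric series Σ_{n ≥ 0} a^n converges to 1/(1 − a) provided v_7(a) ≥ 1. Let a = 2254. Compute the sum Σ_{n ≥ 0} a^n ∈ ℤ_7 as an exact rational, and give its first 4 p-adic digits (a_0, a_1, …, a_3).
Σ a^n = 1/(1 − a) = -1/2253;  first 4 digits = (1, 0, 4, 6)

v_7(a) = 2 ≥ 1, so the series converges in ℤ_7 to 1/(1 − a) = 1/(1 − 2254) = -1/2253. Expand this rational in ℤ_7: compute digits iteratively via d_i = x_i mod 7, x_{i+1} = (x_i − d_i)/7. The first 4 digits are (1, 0, 4, 6).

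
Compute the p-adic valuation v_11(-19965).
v_11(-19965) = 3

v_11(n) is the largest exponent k such that 11^k divides n. Factor out: -19965 = -11^3 · 15. (Sign doesn't affect v_p.) So v_11(-19965) = 3.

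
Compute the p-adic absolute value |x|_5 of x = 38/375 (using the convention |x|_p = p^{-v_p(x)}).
|38/375|_5 = 125

Step 1 — compute v_5(x) by factoring powers of 5 out of the numerator and denominator: v_5(38/375) = -3. Step 2 — apply |x|_p = p^{-v_p(x)} = 5^{3} = 125.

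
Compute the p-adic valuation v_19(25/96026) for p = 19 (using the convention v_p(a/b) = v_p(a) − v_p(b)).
v_19(25/96026) = -3

Factor powers of 19 from the numerator and denominator of the reduced fraction: 25 = 19^0 · 25 and 96026 = 19^3 · 14. Apply v_p(a/b) = v_p(a) − v_p(b): v_19(25/96026) = 0 − 3 = -3.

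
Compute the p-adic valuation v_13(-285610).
v_13(-285610) = 4

v_13(n) is the largest exponent k such that 13^k divides n. Factor out: -285610 = -13^4 · 10. (Sign doesn't affect v_p.) So v_13(-285610) = 4.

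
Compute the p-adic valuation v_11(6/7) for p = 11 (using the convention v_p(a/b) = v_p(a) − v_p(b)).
v_11(6/7) = 0

Factor powers of 11 from the numerator and denominator of the reduced fraction: 6 = 11^0 · 6 and 7 = 11^0 · 7. Apply v_p(a/b) = v_p(a) − v_p(b): v_11(6/7) = 0 − 0 = 0.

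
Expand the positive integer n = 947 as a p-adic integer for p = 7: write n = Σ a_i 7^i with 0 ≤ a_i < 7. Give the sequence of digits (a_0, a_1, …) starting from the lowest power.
(a_0, a_1, …) = (2, 2, 5, 2)

Repeated division by 7 gives the digits low-to-high: 947 = 2 + 2·7^1 + 5·7^2 + 2·7^3. Digit sequence: (2, 2, 5, 2).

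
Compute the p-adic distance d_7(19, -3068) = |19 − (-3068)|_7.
d_7(19, -3068) = 1/343

Step 1 — x − y = 19 − (-3068) = 3087. Step 2 — v_7(3087) = 3 (factor: 3087 = (7^3 · 9); the sign does not affect v_p). Step 3 — |x − y|_7 = 7^{-3} = 1/343.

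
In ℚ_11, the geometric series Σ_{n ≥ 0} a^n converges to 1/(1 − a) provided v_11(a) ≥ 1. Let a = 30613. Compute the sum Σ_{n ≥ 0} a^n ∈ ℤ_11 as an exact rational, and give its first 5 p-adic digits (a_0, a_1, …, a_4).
Σ a^n = 1/(1 − a) = -1/30612;  first 5 digits = (1, 0, 0, 1, 2)

v_11(a) = 3 ≥ 1, so the series converges in ℤ_11 to 1/(1 − a) = 1/(1 − 30613) = -1/30612. Expand this rational in ℤ_11: compute digits iteratively via d_i = x_i mod 11, x_{i+1} = (x_i − d_i)/11. The first 5 digits are (1, 0, 0, 1, 2).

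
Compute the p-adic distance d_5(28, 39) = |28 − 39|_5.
d_5(28, 39) = 1

Step 1 — x − y = 28 − 39 = -11. Step 2 — v_5(-11) = 0 (factor: -11 = −(5^0 · 11); the sign does not affect v_p). Step 3 — |x − y|_5 = 5^{0} = 1.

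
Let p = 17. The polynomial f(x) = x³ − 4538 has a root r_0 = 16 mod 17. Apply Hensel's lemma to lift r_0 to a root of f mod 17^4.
r_3 = 30701 (mod 83521)

Hensel: r_{i+1} = r_i − f(r_i)/f′(r_i) mod 17^{i+2}, where f′(x) = 3x². Iterate:
  r_0 = 16 (mod 17)
  r_1 = 67 (mod 289)
  r_2 = 1223 (mod 4913)
  r_3 = 30701 (mod 83521)
Final: r = 30701 with f(r) ≡ 0 mod 17^4.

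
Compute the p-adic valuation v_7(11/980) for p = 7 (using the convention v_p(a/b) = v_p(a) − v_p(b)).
v_7(11/980) = -2

Factor powers of 7 from the numerator and denominator of the reduced fraction: 11 = 7^0 · 11 and 980 = 7^2 · 20. Apply v_p(a/b) = v_p(a) − v_p(b): v_7(11/980) = 0 − 2 = -2.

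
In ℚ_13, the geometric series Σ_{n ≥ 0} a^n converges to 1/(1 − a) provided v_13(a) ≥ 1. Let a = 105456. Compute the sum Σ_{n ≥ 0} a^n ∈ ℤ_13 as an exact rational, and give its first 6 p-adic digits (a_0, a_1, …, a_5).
Σ a^n = 1/(1 − a) = -1/105455;  first 6 digits = (1, 0, 0, 9, 3, 0)

v_13(a) = 3 ≥ 1, so the series converges in ℤ_13 to 1/(1 − a) = 1/(1 − 105456) = -1/105455. Expand this rational in ℤ_13: compute digits iteratively via d_i = x_i mod 13, x_{i+1} = (x_i − d_i)/13. The first 6 digits are (1, 0, 0, 9, 3, 0).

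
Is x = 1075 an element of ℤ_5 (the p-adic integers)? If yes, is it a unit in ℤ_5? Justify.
x ∈ ℤ_5 but not a unit; v_5(x) = 2 > 0

ℤ_5 = {x ∈ ℚ_5 : v_5(x) ≥ 0} and ℤ_5^× = {x ∈ ℤ_5 : v_5(x) = 0}. Here v_5(1075) = v_5(num) − v_5(den) = 2; compare against these criteria.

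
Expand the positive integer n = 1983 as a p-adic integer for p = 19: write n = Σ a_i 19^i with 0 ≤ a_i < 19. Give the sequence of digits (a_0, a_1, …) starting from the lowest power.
(a_0, a_1, …) = (7, 9, 5)

Repeated division by 19 gives the digits low-to-high: 1983 = 7 + 9·19^1 + 5·19^2. Digit sequence: (7, 9, 5).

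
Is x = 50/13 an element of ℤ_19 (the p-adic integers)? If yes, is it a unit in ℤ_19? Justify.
x ∈ ℤ_19^× (unit); v_19(x) = 0

ℤ_19 = {x ∈ ℚ_19 : v_19(x) ≥ 0} and ℤ_19^× = {x ∈ ℤ_19 : v_19(x) = 0}. Here v_19(50/13) = v_19(num) − v_19(den) = 0; compare against these criteria.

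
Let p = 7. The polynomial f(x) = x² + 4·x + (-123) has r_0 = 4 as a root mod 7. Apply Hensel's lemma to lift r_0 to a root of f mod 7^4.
r_3 = 1747 (mod 2401)

Hensel: r_{i+1} = r_i − f(r_i)·(f′(r_i))^{-1} mod 7^{i+2}, f′(x) = 2x + 4. Iterate:
  r_0 = 4 (mod 7)
  r_1 = 32 (mod 49)
  r_2 = 32 (mod 343)
  r_3 = 1747 (mod 2401)
Final: r = 1747 satisfies f(r) ≡ 0 mod 7^4.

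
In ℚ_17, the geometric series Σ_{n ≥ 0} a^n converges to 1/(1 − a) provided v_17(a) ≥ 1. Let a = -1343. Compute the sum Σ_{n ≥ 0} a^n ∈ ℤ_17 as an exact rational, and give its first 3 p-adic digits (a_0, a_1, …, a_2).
Σ a^n = 1/(1 − a) = 1/1344;  first 3 digits = (1, 6, 14)

v_17(a) = 1 ≥ 1, so the series converges in ℤ_17 to 1/(1 − a) = 1/(1 − (-1343)) = 1/1344. Expand this rational in ℤ_17: compute digits iteratively via d_i = x_i mod 17, x_{i+1} = (x_i − d_i)/17. The first 3 digits are (1, 6, 14).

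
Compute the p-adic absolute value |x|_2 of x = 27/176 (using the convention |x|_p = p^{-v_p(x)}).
|27/176|_2 = 16

Step 1 — compute v_2(x) by factoring powers of 2 out of the numerator and denominator: v_2(27/176) = -4. Step 2 — apply |x|_p = p^{-v_p(x)} = 2^{4} = 16.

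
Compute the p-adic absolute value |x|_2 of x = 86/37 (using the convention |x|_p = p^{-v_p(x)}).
|86/37|_2 = 1/2

Step 1 — compute v_2(x) by factoring powers of 2 out of the numerator and denominator: v_2(86/37) = 1. Step 2 — apply |x|_p = p^{-v_p(x)} = 2^{-1} = 1/2.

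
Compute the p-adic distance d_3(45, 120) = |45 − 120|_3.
d_3(45, 120) = 1/3

Step 1 — x − y = 45 − 120 = -75. Step 2 — v_3(-75) = 1 (factor: -75 = −(3^1 · 25); the sign does not affect v_p). Step 3 — |x − y|_3 = 3^{-1} = 1/3.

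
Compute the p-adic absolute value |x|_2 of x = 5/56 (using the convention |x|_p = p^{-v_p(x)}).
|5/56|_2 = 8

Step 1 — compute v_2(x) by factoring powers of 2 out of the numerator and denominator: v_2(5/56) = -3. Step 2 — apply |x|_p = p^{-v_p(x)} = 2^{3} = 8.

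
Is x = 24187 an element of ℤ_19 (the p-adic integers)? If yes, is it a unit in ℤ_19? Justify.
x ∈ ℤ_19 but not a unit; v_19(x) = 2 > 0

ℤ_19 = {x ∈ ℚ_19 : v_19(x) ≥ 0} and ℤ_19^× = {x ∈ ℤ_19 : v_19(x) = 0}. Here v_19(24187) = v_19(num) − v_19(den) = 2; compare against these criteria.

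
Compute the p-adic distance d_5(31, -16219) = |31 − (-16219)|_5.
d_5(31, -16219) = 1/625

Step 1 — x − y = 31 − (-16219) = 16250. Step 2 — v_5(16250) = 4 (factor: 16250 = (5^4 · 26); the sign does not affect v_p). Step 3 — |x − y|_5 = 5^{-4} = 1/625.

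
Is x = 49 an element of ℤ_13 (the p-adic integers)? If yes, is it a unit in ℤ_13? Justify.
x ∈ ℤ_13^× (unit); v_13(x) = 0

ℤ_13 = {x ∈ ℚ_13 : v_13(x) ≥ 0} and ℤ_13^× = {x ∈ ℤ_13 : v_13(x) = 0}. Here v_13(49) = v_13(num) − v_13(den) = 0; compare against these criteria.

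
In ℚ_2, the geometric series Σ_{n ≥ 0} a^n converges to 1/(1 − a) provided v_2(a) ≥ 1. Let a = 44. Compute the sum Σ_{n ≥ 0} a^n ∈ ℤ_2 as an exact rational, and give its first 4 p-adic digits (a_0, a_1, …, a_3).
Σ a^n = 1/(1 − a) = -1/43;  first 4 digits = (1, 0, 1, 1)

v_2(a) = 2 ≥ 1, so the series converges in ℤ_2 to 1/(1 − a) = 1/(1 − 44) = -1/43. Expand this rational in ℤ_2: compute digits iteratively via d_i = x_i mod 2, x_{i+1} = (x_i − d_i)/2. The first 4 digits are (1, 0, 1, 1).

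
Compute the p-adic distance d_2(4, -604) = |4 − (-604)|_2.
d_2(4, -604) = 1/32

Step 1 — x − y = 4 − (-604) = 608. Step 2 — v_2(608) = 5 (factor: 608 = (2^5 · 19); the sign does not affect v_p). Step 3 — |x − y|_2 = 2^{-5} = 1/32.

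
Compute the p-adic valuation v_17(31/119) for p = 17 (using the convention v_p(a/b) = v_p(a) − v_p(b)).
v_17(31/119) = -1

Factor powers of 17 from the numerator and denominator of the reduced fraction: 31 = 17^0 · 31 and 119 = 17^1 · 7. Apply v_p(a/b) = v_p(a) − v_p(b): v_17(31/119) = 0 − 1 = -1.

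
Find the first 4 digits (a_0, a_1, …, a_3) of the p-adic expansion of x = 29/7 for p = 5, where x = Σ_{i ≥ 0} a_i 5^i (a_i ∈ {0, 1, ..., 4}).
(a_0, …, a_3) = (2, 4, 0, 2)

v_5(29/7) = 0 (numerator and denominator both coprime to 5), so x ∈ ℤ_5^×. Compute digits iteratively via a_i = x_i mod 5, x_{i+1} = (x_i − a_i)/5, with x_0 = x:
  x_0 = 29/7;  a_0 = 2;  x_1 = (x_0 − 2)/5 = 3/7
  x_1 = 3/7;  a_1 = 4;  x_2 = (x_1 − 4)/5 = -5/7
  x_2 = -5/7;  a_2 = 0;  x_3 = (x_2 − 0)/5 = -1/7
  x_3 = -1/7;  a_3 = 2;  x_4 = (x_3 − 2)/5 = -3/7
Digits: (2, 4, 0, 2).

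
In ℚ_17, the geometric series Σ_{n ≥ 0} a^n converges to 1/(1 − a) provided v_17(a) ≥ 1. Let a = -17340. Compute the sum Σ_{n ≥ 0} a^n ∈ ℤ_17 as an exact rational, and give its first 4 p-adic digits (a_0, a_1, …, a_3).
Σ a^n = 1/(1 − a) = 1/17341;  first 4 digits = (1, 0, 8, 13)

v_17(a) = 2 ≥ 1, so the series converges in ℤ_17 to 1/(1 − a) = 1/(1 − (-17340)) = 1/17341. Expand this rational in ℤ_17: compute digits iteratively via d_i = x_i mod 17, x_{i+1} = (x_i − d_i)/17. The first 4 digits are (1, 0, 8, 13).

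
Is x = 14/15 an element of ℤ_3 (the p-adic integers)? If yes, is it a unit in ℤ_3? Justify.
x ∉ ℤ_3 (v_3(x) = -1 < 0)

ℤ_3 = {x ∈ ℚ_3 : v_3(x) ≥ 0} and ℤ_3^× = {x ∈ ℤ_3 : v_3(x) = 0}. Here v_3(14/15) = v_3(num) − v_3(den) = -1; compare against these criteria.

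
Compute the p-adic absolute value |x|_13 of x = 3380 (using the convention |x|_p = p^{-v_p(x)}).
|3380|_13 = 1/169

Step 1 — compute v_13(x) by factoring powers of 13 out of the numerator and denominator: v_13(3380) = 2. Step 2 — apply |x|_p = p^{-v_p(x)} = 13^{-2} = 1/169.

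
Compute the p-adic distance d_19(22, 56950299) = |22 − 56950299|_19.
d_19(22, 56950299) = 1/2476099

Step 1 — x − y = 22 − 56950299 = -56950277. Step 2 — v_19(-56950277) = 5 (factor: -56950277 = −(19^5 · 23); the sign does not affect v_p). Step 3 — |x − y|_19 = 19^{-5} = 1/2476099.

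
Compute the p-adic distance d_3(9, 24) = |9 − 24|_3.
d_3(9, 24) = 1/3

Step 1 — x − y = 9 − 24 = -15. Step 2 — v_3(-15) = 1 (factor: -15 = −(3^1 · 5); the sign does not affect v_p). Step 3 — |x − y|_3 = 3^{-1} = 1/3.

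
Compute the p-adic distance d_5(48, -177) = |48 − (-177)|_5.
d_5(48, -177) = 1/25

Step 1 — x − y = 48 − (-177) = 225. Step 2 — v_5(225) = 2 (factor: 225 = (5^2 · 9); the sign does not affect v_p). Step 3 — |x − y|_5 = 5^{-2} = 1/25.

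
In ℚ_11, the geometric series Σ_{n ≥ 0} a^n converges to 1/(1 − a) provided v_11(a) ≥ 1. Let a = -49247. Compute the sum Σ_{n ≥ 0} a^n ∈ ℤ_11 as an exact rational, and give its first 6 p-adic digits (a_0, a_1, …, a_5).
Σ a^n = 1/(1 − a) = 1/49248;  first 6 digits = (1, 0, 0, 7, 7, 10)

v_11(a) = 3 ≥ 1, so the series converges in ℤ_11 to 1/(1 − a) = 1/(1 − (-49247)) = 1/49248. Expand this rational in ℤ_11: compute digits iteratively via d_i = x_i mod 11, x_{i+1} = (x_i − d_i)/11. The first 6 digits are (1, 0, 0, 7, 7, 10).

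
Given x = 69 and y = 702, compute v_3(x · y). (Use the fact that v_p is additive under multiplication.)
v_3(48438) = 4

v_p(x) = 1 (factor: 69 = 3^1 · 23); v_p(y) = 3 (factor: 702 = 3^3 · 26). Additivity: v_p(xy) = v_p(x) + v_p(y) = 1 + 3 = 4. (Direct check: xy = 48438 = 3^4 · (598).)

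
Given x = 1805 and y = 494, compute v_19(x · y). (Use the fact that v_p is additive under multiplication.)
v_19(891670) = 3

v_p(x) = 2 (factor: 1805 = 19^2 · 5); v_p(y) = 1 (factor: 494 = 19^1 · 26). Additivity: v_p(xy) = v_p(x) + v_p(y) = 2 + 1 = 3. (Direct check: xy = 891670 = 19^3 · (130).)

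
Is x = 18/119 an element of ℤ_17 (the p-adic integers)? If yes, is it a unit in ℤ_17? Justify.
x ∉ ℤ_17 (v_17(x) = -1 < 0)

ℤ_17 = {x ∈ ℚ_17 : v_17(x) ≥ 0} and ℤ_17^× = {x ∈ ℤ_17 : v_17(x) = 0}. Here v_17(18/119) = v_17(num) − v_17(den) = -1; compare against these criteria.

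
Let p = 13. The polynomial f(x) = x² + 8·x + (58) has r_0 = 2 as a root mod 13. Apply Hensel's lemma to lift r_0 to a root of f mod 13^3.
r_2 = 587 (mod 2197)

Hensel: r_{i+1} = r_i − f(r_i)·(f′(r_i))^{-1} mod 13^{i+2}, f′(x) = 2x + 8. Iterate:
  r_0 = 2 (mod 13)
  r_1 = 80 (mod 169)
  r_2 = 587 (mod 2197)
Final: r = 587 satisfies f(r) ≡ 0 mod 13^3.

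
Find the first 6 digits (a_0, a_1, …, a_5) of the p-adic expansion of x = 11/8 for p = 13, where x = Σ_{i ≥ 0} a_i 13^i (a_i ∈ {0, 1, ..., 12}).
(a_0, …, a_5) = (3, 8, 1, 8, 1, 8)

v_13(11/8) = 0 (numerator and denominator both coprime to 13), so x ∈ ℤ_13^×. Compute digits iteratively via a_i = x_i mod 13, x_{i+1} = (x_i − a_i)/13, with x_0 = x:
  x_0 = 11/8;  a_0 = 3;  x_1 = (x_0 − 3)/13 = -1/8
  x_1 = -1/8;  a_1 = 8;  x_2 = (x_1 − 8)/13 = -5/8
  x_2 = -5/8;  a_2 = 1;  x_3 = (x_2 − 1)/13 = -1/8
  x_3 = -1/8;  a_3 = 8;  x_4 = (x_3 − 8)/13 = -5/8
  x_4 = -5/8;  a_4 = 1;  x_5 = (x_4 − 1)/13 = -1/8
  x_5 = -1/8;  a_5 = 8;  x_6 = (x_5 − 8)/13 = -5/8
Digits: (3, 8, 1, 8, 1, 8).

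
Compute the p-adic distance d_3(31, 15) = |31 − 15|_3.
d_3(31, 15) = 1

Step 1 — x − y = 31 − 15 = 16. Step 2 — v_3(16) = 0 (factor: 16 = (3^0 · 16); the sign does not affect v_p). Step 3 — |x − y|_3 = 3^{0} = 1.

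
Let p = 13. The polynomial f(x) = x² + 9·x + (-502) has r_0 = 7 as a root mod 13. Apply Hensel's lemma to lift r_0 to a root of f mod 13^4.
r_3 = 5116 (mod 28561)

Hensel: r_{i+1} = r_i − f(r_i)·(f′(r_i))^{-1} mod 13^{i+2}, f′(x) = 2x + 9. Iterate:
  r_0 = 7 (mod 13)
  r_1 = 46 (mod 169)
  r_2 = 722 (mod 2197)
  r_3 = 5116 (mod 28561)
Final: r = 5116 satisfies f(r) ≡ 0 mod 13^4.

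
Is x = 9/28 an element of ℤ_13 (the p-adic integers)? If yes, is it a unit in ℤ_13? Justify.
x ∈ ℤ_13^× (unit); v_13(x) = 0

ℤ_13 = {x ∈ ℚ_13 : v_13(x) ≥ 0} and ℤ_13^× = {x ∈ ℤ_13 : v_13(x) = 0}. Here v_13(9/28) = v_13(num) − v_13(den) = 0; compare against these criteria.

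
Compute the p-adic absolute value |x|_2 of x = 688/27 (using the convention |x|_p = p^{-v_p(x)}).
|688/27|_2 = 1/16

Step 1 — compute v_2(x) by factoring powers of 2 out of the numerator and denominator: v_2(688/27) = 4. Step 2 — apply |x|_p = p^{-v_p(x)} = 2^{-4} = 1/16.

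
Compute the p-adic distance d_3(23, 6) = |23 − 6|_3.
d_3(23, 6) = 1

Step 1 — x − y = 23 − 6 = 17. Step 2 — v_3(17) = 0 (factor: 17 = (3^0 · 17); the sign does not affect v_p). Step 3 — |x − y|_3 = 3^{0} = 1.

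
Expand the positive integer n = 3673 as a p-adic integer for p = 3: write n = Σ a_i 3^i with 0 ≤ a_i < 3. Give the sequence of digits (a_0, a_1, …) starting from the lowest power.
(a_0, a_1, …) = (1, 0, 0, 1, 0, 0, 2, 1)

Repeated division by 3 gives the digits low-to-high: 3673 = 1 + 1·3^3 + 2·3^6 + 1·3^7. Digit sequence: (1, 0, 0, 1, 0, 0, 2, 1).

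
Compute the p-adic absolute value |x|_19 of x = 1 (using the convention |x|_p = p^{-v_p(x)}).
|1|_19 = 1

Step 1 — compute v_19(x) by factoring powers of 19 out of the numerator and denominator: v_19(1) = 0. Step 2 — apply |x|_p = p^{-v_p(x)} = 19^{0} = 1.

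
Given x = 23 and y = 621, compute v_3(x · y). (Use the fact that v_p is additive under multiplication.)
v_3(14283) = 3

v_p(x) = 0 (factor: 23 = 3^0 · 23); v_p(y) = 3 (factor: 621 = 3^3 · 23). Additivity: v_p(xy) = v_p(x) + v_p(y) = 0 + 3 = 3. (Direct check: xy = 14283 = 3^3 · (529).)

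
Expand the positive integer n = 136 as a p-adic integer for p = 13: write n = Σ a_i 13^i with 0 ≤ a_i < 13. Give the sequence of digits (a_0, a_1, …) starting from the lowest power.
(a_0, a_1, …) = (6, 10)

Repeated division by 13 gives the digits low-to-high: 136 = 6 + 10·13^1. Digit sequence: (6, 10).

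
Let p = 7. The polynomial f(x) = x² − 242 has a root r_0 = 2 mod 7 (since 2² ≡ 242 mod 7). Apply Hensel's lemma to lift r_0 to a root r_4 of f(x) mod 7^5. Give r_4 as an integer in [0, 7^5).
r_4 = 184 (mod 16807)

Hensel's recurrence: r_{i+1} = r_i − f(r_i)·(f′(r_i))^{-1} mod 7^{i+2}, with f′(x) = 2x. Iterate:
  r_0 = 2 (mod 7)
  r_1 = 37 (mod 49)
  r_2 = 184 (mod 343)
  r_3 = 184 (mod 2401)
  r_4 = 184 (mod 16807)
Final: r_4 = 184, and one checks f(r_4) ≡ 0 mod 7^5.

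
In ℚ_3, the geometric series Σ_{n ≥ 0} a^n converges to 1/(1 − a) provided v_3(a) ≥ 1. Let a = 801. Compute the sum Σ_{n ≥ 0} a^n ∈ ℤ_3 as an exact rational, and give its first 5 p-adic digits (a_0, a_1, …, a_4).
Σ a^n = 1/(1 − a) = -1/800;  first 5 digits = (1, 0, 2, 2, 1)

v_3(a) = 2 ≥ 1, so the series converges in ℤ_3 to 1/(1 − a) = 1/(1 − 801) = -1/800. Expand this rational in ℤ_3: compute digits iteratively via d_i = x_i mod 3, x_{i+1} = (x_i − d_i)/3. The first 5 digits are (1, 0, 2, 2, 1).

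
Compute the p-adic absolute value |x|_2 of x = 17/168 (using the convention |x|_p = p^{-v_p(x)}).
|17/168|_2 = 8

Step 1 — compute v_2(x) by factoring powers of 2 out of the numerator and denominator: v_2(17/168) = -3. Step 2 — apply |x|_p = p^{-v_p(x)} = 2^{3} = 8.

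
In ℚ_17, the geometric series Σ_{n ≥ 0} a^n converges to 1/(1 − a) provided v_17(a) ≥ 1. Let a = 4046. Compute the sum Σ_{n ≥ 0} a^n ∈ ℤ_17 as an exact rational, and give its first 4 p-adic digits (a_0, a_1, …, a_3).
Σ a^n = 1/(1 − a) = -1/4045;  first 4 digits = (1, 0, 14, 0)

v_17(a) = 2 ≥ 1, so the series converges in ℤ_17 to 1/(1 − a) = 1/(1 − 4046) = -1/4045. Expand this rational in ℤ_17: compute digits iteratively via d_i = x_i mod 17, x_{i+1} = (x_i − d_i)/17. The first 4 digits are (1, 0, 14, 0).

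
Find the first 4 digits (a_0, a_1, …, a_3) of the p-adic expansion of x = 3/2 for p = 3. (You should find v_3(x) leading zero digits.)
(a_0, …, a_3) = (0, 2, 1, 1)

v_3(3/2) = 1, so a_0 = ... = a_0 = 0. Factor out: x = 3^1 · u with u = 1/2 a unit in ℤ_3. Expand u iteratively via a_{v+i} = u_i mod 3, u_{i+1} = (u_i − a_{v+i})/3:
  u_0 = 1/2;  a_1 = 2;  u_1 = (u_0 − 2)/3 = -1/2
  u_1 = -1/2;  a_2 = 1;  u_2 = (u_1 − 1)/3 = -1/2
  u_2 = -1/2;  a_3 = 1;  u_3 = (u_2 − 1)/3 = -1/2
Digits: (0, 2, 1, 1).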